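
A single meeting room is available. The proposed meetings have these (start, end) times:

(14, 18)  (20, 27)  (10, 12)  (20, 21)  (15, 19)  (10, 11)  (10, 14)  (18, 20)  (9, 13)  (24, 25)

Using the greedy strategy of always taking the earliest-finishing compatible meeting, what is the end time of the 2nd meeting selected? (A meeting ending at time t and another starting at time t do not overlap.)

Sorted by end: (10,11)  (10,12)  (9,13)  (10,14)  (14,18)  (15,19)  (18,20)  (20,21)  (24,25)  (20,27)
take (10,11); take (14,18); take (18,20); take (20,21); take (24,25).
Selected: (10,11) (14,18) (18,20) (20,21) (24,25)

18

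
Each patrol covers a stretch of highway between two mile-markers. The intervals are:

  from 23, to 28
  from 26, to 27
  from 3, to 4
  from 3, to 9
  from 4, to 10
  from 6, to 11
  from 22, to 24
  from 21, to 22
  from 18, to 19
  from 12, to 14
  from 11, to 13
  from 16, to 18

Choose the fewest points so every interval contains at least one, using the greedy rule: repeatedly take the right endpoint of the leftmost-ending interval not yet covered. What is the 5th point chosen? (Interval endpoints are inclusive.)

22

Process intervals by earliest right end; each time one isn't hit yet, stab at its right endpoint.
Sorted: [3,4] [3,9] [4,10] [6,11] [11,13] [12,14] [16,18] [18,19] [21,22] [22,24] [26,27] [23,28]
{[3,4],[3,9],[4,10]} hit by 4; {[6,11],[11,13]} hit by 11; {[12,14]} hit by 14; {[16,18],[18,19]} hit by 18; {[21,22],[22,24]} hit by 22; {[26,27],[23,28]} hit by 27.
Points: 4, 11, 14, 18, 22, 27 (6 total).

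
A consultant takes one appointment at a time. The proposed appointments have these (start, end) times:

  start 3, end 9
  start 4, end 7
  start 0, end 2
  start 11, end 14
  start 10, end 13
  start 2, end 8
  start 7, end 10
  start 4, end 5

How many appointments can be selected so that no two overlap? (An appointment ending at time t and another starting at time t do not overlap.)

4

By end time: (0,2), (4,5), (4,7), (2,8), (3,9), (7,10), (10,13), (11,14).
Pick (0,2); next start ≥ 2 → (4,5); next start ≥ 5 → (7,10); next start ≥ 10 → (10,13).
Selected 4 appointments.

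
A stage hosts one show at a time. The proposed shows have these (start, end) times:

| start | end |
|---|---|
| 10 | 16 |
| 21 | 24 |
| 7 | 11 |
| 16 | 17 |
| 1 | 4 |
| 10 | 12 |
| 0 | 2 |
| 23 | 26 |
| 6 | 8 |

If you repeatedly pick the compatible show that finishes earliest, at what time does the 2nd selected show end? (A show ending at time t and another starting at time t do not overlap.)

8

Order by finish time; keep every interval that doesn't clash with the previous kept one.
By end time: (0,2), (1,4), (6,8), (7,11), (10,12), (10,16), (16,17), (21,24), (23,26).
Pick (0,2); next start ≥ 2 → (6,8); next start ≥ 8 → (10,12); next start ≥ 12 → (16,17); next start ≥ 17 → (21,24).
Selected: (0,2) (6,8) (10,12) (16,17) (21,24)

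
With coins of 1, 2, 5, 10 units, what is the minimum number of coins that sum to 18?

4

Use the largest denomination that fits, subtract, and repeat.
18 = 1×10 + 1×5 + 1×2 + 1×1
Total coins = 1 + 1 + 1 + 1 = 4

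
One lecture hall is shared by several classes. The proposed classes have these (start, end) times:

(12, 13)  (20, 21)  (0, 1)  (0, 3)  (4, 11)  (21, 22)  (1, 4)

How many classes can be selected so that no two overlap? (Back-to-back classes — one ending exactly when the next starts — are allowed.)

Greedy by earliest finish: after sorting by end time, pick each interval compatible with the last pick.
Sorted by end: (0,1)  (0,3)  (1,4)  (4,11)  (12,13)  (20,21)  (21,22)
take (0,1); take (1,4); take (4,11); take (12,13); take (20,21); take (21,22).
Selected 6 classes.

6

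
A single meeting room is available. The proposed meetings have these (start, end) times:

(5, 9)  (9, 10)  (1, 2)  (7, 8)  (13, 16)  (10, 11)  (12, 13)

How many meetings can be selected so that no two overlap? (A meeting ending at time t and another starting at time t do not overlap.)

Order by finish time; keep every interval that doesn't clash with the previous kept one.
Sorted by end: (1,2)  (7,8)  (5,9)  (9,10)  (10,11)  (12,13)  (13,16)
take (1,2); take (7,8); skip (5,9); take (9,10); take (10,11); take (12,13); take (13,16).
Selected 6 meetings.

6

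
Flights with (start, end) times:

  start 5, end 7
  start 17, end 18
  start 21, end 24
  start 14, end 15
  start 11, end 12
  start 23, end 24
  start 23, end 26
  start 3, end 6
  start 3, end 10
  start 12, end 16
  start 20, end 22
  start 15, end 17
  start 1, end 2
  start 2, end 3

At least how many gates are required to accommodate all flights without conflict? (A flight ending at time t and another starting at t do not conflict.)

starts: [1, 2, 3, 3, 5, 11, 12, 14, 15, 17, 20, 21, 23, 23]
ends:   [2, 3, 6, 7, 10, 12, 15, 16, 17, 18, 22, 24, 24, 26]
s1→1 e2→0 s2→1 e3→0 s3→1 s3→2 s5→3  — peak 3.

3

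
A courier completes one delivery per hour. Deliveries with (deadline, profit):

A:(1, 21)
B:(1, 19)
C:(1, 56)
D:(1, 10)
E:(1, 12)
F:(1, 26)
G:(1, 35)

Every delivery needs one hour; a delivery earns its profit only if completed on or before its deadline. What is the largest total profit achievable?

56

By profit: C(d1,56), G(d1,35), F(d1,26), A(d1,21), B(d1,19), E(d1,12), D(d1,10)
C→slot 1; G skipped; F skipped; A skipped; B skipped; E skipped; D skipped.
Profit = 56 = 56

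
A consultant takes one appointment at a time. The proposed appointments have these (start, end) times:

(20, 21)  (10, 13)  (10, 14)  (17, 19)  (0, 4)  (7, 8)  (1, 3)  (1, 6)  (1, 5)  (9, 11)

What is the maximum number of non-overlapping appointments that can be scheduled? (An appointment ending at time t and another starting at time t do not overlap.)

5

Order by finish time; keep every interval that doesn't clash with the previous kept one.
Sorted by end: (1,3)  (0,4)  (1,5)  (1,6)  (7,8)  (9,11)  (10,13)  (10,14)  (17,19)  (20,21)
take (1,3); skip (0,4); skip (1,5); skip (1,6); take (7,8); take (9,11); take (17,19); take (20,21).
Selected 5 appointments.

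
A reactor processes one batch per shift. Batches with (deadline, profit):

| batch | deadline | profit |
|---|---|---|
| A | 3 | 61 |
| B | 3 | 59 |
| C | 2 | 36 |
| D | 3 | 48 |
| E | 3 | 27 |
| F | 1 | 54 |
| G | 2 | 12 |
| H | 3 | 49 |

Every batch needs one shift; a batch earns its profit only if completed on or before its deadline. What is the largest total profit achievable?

Sort by profit descending; place each in the latest free slot ≤ its deadline.
By profit: A(d3,61), B(d3,59), F(d1,54), H(d3,49), D(d3,48), C(d2,36), E(d3,27), G(d2,12)
A→slot 3; B→slot 2; F→slot 1; H skipped; D skipped; C skipped; E skipped; G skipped.
Profit = 54 + 59 + 61 = 174

174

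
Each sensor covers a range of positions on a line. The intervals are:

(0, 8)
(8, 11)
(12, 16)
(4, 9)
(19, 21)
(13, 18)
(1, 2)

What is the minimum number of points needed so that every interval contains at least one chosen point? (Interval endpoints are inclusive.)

Sort by right endpoint; whenever an interval is uncovered, place a point at its right end.
By right end: [1,2]  [0,8]  [4,9]  [8,11]  [12,16]  [13,18]  [19,21]
[1,2] uncovered → point at 2; [4,9] uncovered → point at 9; [12,16] uncovered → point at 16; [19,21] uncovered → point at 21.
Points: 2, 9, 16, 21 (4 total).

4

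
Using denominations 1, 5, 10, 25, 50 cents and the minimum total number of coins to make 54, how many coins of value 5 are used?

54 = 1×50 + 4×1
Count of 5: 0

0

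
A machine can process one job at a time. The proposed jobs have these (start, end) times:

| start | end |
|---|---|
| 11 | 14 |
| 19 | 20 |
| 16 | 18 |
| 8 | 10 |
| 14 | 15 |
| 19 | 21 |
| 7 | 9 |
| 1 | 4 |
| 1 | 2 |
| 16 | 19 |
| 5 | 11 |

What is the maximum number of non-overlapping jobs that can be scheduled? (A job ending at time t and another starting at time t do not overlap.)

6

Greedy by earliest finish: after sorting by end time, pick each interval compatible with the last pick.
By end time: (1,2), (1,4), (7,9), (8,10), (5,11), (11,14), (14,15), (16,18), (16,19), (19,20), (19,21).
Pick (1,2); next start ≥ 2 → (7,9); next start ≥ 9 → (11,14); next start ≥ 14 → (14,15); next start ≥ 15 → (16,18); next start ≥ 18 → (19,20).
Selected 6 jobs.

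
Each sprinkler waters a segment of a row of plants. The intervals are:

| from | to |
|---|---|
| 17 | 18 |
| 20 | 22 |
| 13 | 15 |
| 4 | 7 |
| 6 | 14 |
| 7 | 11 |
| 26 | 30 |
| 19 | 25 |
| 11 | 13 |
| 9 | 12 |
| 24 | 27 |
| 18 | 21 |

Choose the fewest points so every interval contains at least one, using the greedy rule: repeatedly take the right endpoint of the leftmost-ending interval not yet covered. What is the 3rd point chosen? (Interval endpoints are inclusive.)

15

By right end: [4,7]  [7,11]  [9,12]  [11,13]  [6,14]  [13,15]  [17,18]  [18,21]  [20,22]  [19,25]  [24,27]  [26,30]
[4,7] uncovered → point at 7; [9,12] uncovered → point at 12; [13,15] uncovered → point at 15; [17,18] uncovered → point at 18; [20,22] uncovered → point at 22; [24,27] uncovered → point at 27.
Points: 7, 12, 15, 18, 22, 27 (6 total).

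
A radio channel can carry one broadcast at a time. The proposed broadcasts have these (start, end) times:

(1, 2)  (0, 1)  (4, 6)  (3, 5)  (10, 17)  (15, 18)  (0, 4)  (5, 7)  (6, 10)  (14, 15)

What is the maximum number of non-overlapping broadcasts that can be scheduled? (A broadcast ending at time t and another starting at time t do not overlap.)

Order by finish time; keep every interval that doesn't clash with the previous kept one.
Sorted by end: (0,1)  (1,2)  (0,4)  (3,5)  (4,6)  (5,7)  (6,10)  (14,15)  (10,17)  (15,18)
take (0,1); take (1,2); take (3,5); skip (4,6); take (5,7); take (14,15); take (15,18).
Selected 6 broadcasts.

6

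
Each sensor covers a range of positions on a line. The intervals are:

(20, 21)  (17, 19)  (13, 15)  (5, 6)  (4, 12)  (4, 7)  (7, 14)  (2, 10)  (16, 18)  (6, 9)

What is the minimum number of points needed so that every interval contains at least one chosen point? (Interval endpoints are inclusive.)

Process intervals by earliest right end; each time one isn't hit yet, stab at its right endpoint.
Sorted: [5,6] [4,7] [6,9] [2,10] [4,12] [7,14] [13,15] [16,18] [17,19] [20,21]
{[5,6],[4,7],[6,9],[2,10],[4,12]} hit by 6; {[7,14],[13,15]} hit by 14; {[16,18],[17,19]} hit by 18; {[20,21]} hit by 21.
Points: 6, 14, 18, 21 (4 total).

4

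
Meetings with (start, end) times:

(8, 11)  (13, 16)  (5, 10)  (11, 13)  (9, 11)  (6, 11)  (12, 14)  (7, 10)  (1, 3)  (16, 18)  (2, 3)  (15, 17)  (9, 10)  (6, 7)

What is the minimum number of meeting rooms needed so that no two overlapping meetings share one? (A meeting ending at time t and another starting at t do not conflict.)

6

The answer is the maximum number of intervals overlapping at any instant.
Events (time:±→running): 1:+→1 2:+→2 3:-→1 3:-→0 5:+→1 6:+→2 6:+→3 7:-→2 7:+→3 8:+→4 9:+→5 9:+→6 … peak 6.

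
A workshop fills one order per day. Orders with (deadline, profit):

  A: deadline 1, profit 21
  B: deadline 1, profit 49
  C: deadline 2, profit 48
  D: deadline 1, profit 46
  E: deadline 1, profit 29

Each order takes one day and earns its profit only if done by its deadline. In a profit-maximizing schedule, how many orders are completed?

2

Take jobs in profit order; each goes to the latest open slot no later than its deadline.
Profit order: B=49 C=48 D=46 E=29 A=21
Assign: B→slot 1, C→slot 2, D skipped, E skipped, A skipped.
Slots: [1:B] [2:C]
2 of 5 scheduled.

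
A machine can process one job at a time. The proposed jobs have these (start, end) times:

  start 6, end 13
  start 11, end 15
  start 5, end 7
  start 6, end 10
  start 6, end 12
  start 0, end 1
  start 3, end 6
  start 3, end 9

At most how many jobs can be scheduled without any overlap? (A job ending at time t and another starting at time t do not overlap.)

By end time: (0,1), (3,6), (5,7), (3,9), (6,10), (6,12), (6,13), (11,15).
Pick (0,1); next start ≥ 1 → (3,6); next start ≥ 6 → (6,10); next start ≥ 10 → (11,15).
Selected 4 jobs.

4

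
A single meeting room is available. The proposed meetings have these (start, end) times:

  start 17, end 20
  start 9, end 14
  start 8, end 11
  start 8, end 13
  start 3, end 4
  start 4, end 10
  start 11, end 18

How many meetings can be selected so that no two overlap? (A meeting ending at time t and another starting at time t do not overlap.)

3

Sorted by end: (3,4)  (4,10)  (8,11)  (8,13)  (9,14)  (11,18)  (17,20)
take (3,4); take (4,10); skip (8,11); skip (8,13); take (11,18).
Selected 3 meetings.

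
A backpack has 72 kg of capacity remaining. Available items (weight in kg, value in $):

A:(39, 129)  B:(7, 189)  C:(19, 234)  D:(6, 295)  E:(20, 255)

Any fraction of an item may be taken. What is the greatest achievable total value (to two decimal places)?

Sort by value per unit weight and fill in that order.
Ratios (sorted): D 49.17, B 27.00, E 12.75, C 12.32, A 3.31
take D (6 @ 295); take B (7 @ 189); take E (20 @ 255); take C (19 @ 234); take 20/39 of A → 66.15. Capacity used 72/72.
Total value = 1039.15

1039.15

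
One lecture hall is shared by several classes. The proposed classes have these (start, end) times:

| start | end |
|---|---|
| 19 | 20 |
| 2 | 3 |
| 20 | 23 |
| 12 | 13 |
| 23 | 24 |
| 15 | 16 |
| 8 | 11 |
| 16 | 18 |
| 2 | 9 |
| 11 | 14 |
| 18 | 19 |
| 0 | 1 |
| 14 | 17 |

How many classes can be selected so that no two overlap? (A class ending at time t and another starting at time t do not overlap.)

10

Order by finish time; keep every interval that doesn't clash with the previous kept one.
By end time: (0,1), (2,3), (2,9), (8,11), (12,13), (11,14), (15,16), (14,17), (16,18), (18,19), (19,20), (20,23), (23,24).
Pick (0,1); next start ≥ 1 → (2,3); next start ≥ 3 → (8,11); next start ≥ 11 → (12,13); next start ≥ 13 → (15,16); next start ≥ 16 → (16,18); next start ≥ 18 → (18,19); next start ≥ 19 → (19,20); next start ≥ 20 → (20,23); next start ≥ 23 → (23,24).
Selected 10 classes.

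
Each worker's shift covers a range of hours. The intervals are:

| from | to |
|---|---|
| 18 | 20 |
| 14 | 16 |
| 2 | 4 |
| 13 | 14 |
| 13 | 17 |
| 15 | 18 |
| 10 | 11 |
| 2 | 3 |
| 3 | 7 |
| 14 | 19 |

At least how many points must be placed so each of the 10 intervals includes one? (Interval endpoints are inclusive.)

4

Process intervals by earliest right end; each time one isn't hit yet, stab at its right endpoint.
By right end: [2,3]  [2,4]  [3,7]  [10,11]  [13,14]  [14,16]  [13,17]  [15,18]  [14,19]  [18,20]
[2,3] uncovered → point at 3; [10,11] uncovered → point at 11; [13,14] uncovered → point at 14; [15,18] uncovered → point at 18.
Points: 3, 11, 14, 18 (4 total).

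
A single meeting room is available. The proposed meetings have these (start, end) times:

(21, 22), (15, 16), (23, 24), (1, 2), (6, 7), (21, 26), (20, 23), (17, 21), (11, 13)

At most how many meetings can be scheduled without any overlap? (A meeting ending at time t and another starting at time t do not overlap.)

Greedy by earliest finish: after sorting by end time, pick each interval compatible with the last pick.
By end time: (1,2), (6,7), (11,13), (15,16), (17,21), (21,22), (20,23), (23,24), (21,26).
Pick (1,2); next start ≥ 2 → (6,7); next start ≥ 7 → (11,13); next start ≥ 13 → (15,16); next start ≥ 16 → (17,21); next start ≥ 21 → (21,22); next start ≥ 22 → (23,24).
Selected 7 meetings.

7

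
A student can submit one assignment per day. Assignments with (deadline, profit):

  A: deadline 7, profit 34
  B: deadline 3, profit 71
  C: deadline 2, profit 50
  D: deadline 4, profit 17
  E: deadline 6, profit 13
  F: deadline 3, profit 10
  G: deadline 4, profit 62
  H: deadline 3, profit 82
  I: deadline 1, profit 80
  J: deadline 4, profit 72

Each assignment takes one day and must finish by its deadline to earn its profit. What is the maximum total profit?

352

Sort by profit descending; place each in the latest free slot ≤ its deadline.
By profit: H(d3,82), I(d1,80), J(d4,72), B(d3,71), G(d4,62), C(d2,50), A(d7,34), D(d4,17), E(d6,13), F(d3,10)
H→slot 3; I→slot 1; J→slot 4; B→slot 2; G skipped; C skipped; A→slot 7; D skipped; E→slot 6; F skipped.
Profit = 80 + 71 + 82 + 72 + 13 + 34 = 352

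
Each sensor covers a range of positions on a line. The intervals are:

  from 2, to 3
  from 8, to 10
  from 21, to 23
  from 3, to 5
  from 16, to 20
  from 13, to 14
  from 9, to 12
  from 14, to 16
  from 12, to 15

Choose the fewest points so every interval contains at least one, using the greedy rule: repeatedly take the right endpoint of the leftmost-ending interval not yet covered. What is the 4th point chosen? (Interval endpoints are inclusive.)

Process intervals by earliest right end; each time one isn't hit yet, stab at its right endpoint.
By right end: [2,3]  [3,5]  [8,10]  [9,12]  [13,14]  [12,15]  [14,16]  [16,20]  [21,23]
[2,3] uncovered → point at 3; [8,10] uncovered → point at 10; [13,14] uncovered → point at 14; [16,20] uncovered → point at 20; [21,23] uncovered → point at 23.
Points: 3, 10, 14, 20, 23 (5 total).

20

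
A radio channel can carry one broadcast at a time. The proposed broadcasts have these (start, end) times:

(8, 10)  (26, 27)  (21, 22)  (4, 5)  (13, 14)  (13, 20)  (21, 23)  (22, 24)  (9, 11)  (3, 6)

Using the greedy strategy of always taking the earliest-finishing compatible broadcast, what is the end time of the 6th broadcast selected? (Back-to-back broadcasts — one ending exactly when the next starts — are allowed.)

27

By end time: (4,5), (3,6), (8,10), (9,11), (13,14), (13,20), (21,22), (21,23), (22,24), (26,27).
Pick (4,5); next start ≥ 5 → (8,10); next start ≥ 10 → (13,14); next start ≥ 14 → (21,22); next start ≥ 22 → (22,24); next start ≥ 24 → (26,27).
Selected: (4,5) (8,10) (13,14) (21,22) (22,24) (26,27)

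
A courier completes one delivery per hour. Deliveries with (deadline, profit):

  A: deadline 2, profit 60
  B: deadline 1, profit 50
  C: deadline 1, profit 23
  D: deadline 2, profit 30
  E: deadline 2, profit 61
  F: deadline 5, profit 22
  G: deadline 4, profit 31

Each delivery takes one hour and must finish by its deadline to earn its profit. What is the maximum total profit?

174

By profit: E(d2,61), A(d2,60), B(d1,50), G(d4,31), D(d2,30), C(d1,23), F(d5,22)
E→slot 2; A→slot 1; B skipped; G→slot 4; D skipped; C skipped; F→slot 5.
Profit = 60 + 61 + 31 + 22 = 174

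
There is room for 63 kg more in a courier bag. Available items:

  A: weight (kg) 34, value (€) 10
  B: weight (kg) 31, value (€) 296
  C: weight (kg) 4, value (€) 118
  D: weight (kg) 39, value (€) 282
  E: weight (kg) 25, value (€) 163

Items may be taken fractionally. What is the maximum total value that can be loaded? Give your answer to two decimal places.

Greedy by value/weight ratio, highest first.
Order: C (118/4=29.50) > B (296/31=9.55) > D (282/39=7.23) > E (163/25=6.52) > A (10/34=0.29)
Fill: take C (4 @ 118) → take B (31 @ 296) → take 28/39 of D → 202.46; 63/63 used.
Total value = 616.46

616.46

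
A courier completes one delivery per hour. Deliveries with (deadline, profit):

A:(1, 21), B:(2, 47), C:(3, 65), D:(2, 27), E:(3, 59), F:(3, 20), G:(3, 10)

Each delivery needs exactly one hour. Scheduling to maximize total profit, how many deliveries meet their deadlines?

3

By profit: C(d3,65), E(d3,59), B(d2,47), D(d2,27), A(d1,21), F(d3,20), G(d3,10)
C→slot 3; E→slot 2; B→slot 1; D skipped; A skipped; F skipped; G skipped.
3 of 7 scheduled.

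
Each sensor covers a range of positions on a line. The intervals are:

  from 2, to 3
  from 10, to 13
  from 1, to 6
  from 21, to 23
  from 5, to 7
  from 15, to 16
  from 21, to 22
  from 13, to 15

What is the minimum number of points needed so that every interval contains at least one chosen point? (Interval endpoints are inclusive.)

Sorted: [2,3] [1,6] [5,7] [10,13] [13,15] [15,16] [21,22] [21,23]
{[2,3],[1,6]} hit by 3; {[5,7]} hit by 7; {[10,13],[13,15]} hit by 13; {[15,16]} hit by 16; {[21,22],[21,23]} hit by 22.
Points: 3, 7, 13, 16, 22 (5 total).

5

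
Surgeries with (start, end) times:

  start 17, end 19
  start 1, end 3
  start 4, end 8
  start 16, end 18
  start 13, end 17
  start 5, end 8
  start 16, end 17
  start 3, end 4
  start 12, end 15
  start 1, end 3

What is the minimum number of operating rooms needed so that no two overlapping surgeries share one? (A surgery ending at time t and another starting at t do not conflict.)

3

The answer is the maximum number of intervals overlapping at any instant.
Events (time:±→running): 1:+→1 1:+→2 3:-→1 3:-→0 3:+→1 4:-→0 4:+→1 5:+→2 8:-→1 8:-→0 12:+→1 13:+→2 15:-→1 16:+→2 16:+→3 … peak 3.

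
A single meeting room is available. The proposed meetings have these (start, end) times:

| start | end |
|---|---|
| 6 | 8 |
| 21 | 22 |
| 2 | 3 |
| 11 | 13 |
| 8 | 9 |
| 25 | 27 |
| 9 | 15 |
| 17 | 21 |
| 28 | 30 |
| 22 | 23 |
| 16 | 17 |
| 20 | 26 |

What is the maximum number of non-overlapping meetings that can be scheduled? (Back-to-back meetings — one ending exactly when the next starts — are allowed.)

Sort by end time and greedily take each interval whose start is ≥ the last chosen end.
Sorted by end: (2,3)  (6,8)  (8,9)  (11,13)  (9,15)  (16,17)  (17,21)  (21,22)  (22,23)  (20,26)  (25,27)  (28,30)
take (2,3); take (6,8); take (8,9); take (11,13); take (16,17); take (17,21); take (21,22); take (22,23); take (25,27); take (28,30).
Selected 10 meetings.

10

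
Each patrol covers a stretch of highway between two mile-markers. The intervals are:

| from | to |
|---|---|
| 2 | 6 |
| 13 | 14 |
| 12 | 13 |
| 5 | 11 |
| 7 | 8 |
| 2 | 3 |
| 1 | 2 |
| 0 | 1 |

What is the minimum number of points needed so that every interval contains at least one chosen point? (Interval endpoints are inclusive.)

Sort by right endpoint; whenever an interval is uncovered, place a point at its right end.
By right end: [0,1]  [1,2]  [2,3]  [2,6]  [7,8]  [5,11]  [12,13]  [13,14]
[0,1] uncovered → point at 1; [2,3] uncovered → point at 3; [7,8] uncovered → point at 8; [12,13] uncovered → point at 13.
Points: 1, 3, 8, 13 (4 total).

4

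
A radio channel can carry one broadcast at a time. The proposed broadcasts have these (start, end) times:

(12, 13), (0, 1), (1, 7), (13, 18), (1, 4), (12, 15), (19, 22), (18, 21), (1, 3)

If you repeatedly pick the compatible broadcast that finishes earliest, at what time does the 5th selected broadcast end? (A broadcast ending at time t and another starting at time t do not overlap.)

21

Sorted by end: (0,1)  (1,3)  (1,4)  (1,7)  (12,13)  (12,15)  (13,18)  (18,21)  (19,22)
take (0,1); take (1,3); take (12,13); take (13,18); take (18,21); skip (19,22).
Selected: (0,1) (1,3) (12,13) (13,18) (18,21)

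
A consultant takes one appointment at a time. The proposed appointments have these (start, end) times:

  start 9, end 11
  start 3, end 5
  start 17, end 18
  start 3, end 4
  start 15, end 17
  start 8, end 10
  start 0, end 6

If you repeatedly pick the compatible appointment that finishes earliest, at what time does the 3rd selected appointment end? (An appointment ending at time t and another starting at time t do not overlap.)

17

Sort by end time and greedily take each interval whose start is ≥ the last chosen end.
Sorted by end: (3,4)  (3,5)  (0,6)  (8,10)  (9,11)  (15,17)  (17,18)
take (3,4); skip (3,5); take (8,10); skip (9,11); take (15,17); take (17,18).
Selected: (3,4) (8,10) (15,17) (17,18)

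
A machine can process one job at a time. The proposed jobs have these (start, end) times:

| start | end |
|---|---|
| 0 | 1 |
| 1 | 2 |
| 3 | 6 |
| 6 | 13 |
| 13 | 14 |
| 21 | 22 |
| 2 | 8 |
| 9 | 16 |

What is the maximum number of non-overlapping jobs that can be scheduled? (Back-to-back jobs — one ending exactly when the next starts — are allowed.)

Sort by end time and greedily take each interval whose start is ≥ the last chosen end.
By end time: (0,1), (1,2), (3,6), (2,8), (6,13), (13,14), (9,16), (21,22).
Pick (0,1); next start ≥ 1 → (1,2); next start ≥ 2 → (3,6); next start ≥ 6 → (6,13); next start ≥ 13 → (13,14); next start ≥ 14 → (21,22).
Selected 6 jobs.

6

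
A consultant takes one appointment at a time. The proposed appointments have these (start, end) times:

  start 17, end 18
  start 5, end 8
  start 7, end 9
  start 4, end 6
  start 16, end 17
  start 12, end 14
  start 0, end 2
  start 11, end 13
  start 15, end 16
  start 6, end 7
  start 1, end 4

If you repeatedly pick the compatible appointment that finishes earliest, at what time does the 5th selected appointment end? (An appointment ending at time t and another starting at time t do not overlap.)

By end time: (0,2), (1,4), (4,6), (6,7), (5,8), (7,9), (11,13), (12,14), (15,16), (16,17), (17,18).
Pick (0,2); next start ≥ 2 → (4,6); next start ≥ 6 → (6,7); next start ≥ 7 → (7,9); next start ≥ 9 → (11,13); next start ≥ 13 → (15,16); next start ≥ 16 → (16,17); next start ≥ 17 → (17,18).
Selected: (0,2) (4,6) (6,7) (7,9) (11,13) (15,16) (16,17) (17,18)

13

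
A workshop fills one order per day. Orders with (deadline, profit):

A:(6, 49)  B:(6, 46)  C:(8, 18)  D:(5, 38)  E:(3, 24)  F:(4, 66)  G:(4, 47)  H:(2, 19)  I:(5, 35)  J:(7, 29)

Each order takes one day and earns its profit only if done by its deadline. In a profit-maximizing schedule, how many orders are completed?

8

Profit order: F=66 A=49 G=47 B=46 D=38 I=35 J=29 E=24 H=19 C=18
Assign: F→slot 4, A→slot 6, G→slot 3, B→slot 5, D→slot 2, I→slot 1, J→slot 7, E skipped, H skipped, C→slot 8.
Slots: [1:I] [2:D] [3:G] [4:F] [5:B] [6:A] [7:J] [8:C]
8 of 10 scheduled.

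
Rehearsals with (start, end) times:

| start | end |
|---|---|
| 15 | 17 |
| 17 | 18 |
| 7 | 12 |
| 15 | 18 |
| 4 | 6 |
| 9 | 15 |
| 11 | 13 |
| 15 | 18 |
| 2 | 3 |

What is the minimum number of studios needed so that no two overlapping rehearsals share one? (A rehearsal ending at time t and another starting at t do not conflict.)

starts: [2, 4, 7, 9, 11, 15, 15, 15, 17]
ends:   [3, 6, 12, 13, 15, 17, 18, 18, 18]
s2→1 e3→0 s4→1 e6→0 s7→1 s9→2 s11→3  — peak 3.

3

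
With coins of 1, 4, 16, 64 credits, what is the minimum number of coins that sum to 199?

Use the largest denomination that fits, subtract, and repeat.
199 = 3×64 + 1×4 + 3×1
Total coins = 3 + 1 + 3 = 7

7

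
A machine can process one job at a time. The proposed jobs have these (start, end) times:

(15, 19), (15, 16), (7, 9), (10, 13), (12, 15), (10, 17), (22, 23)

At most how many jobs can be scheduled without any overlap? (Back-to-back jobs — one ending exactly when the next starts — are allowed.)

Greedy by earliest finish: after sorting by end time, pick each interval compatible with the last pick.
Sorted by end: (7,9)  (10,13)  (12,15)  (15,16)  (10,17)  (15,19)  (22,23)
take (7,9); take (10,13); skip (12,15); take (15,16); skip (15,19); take (22,23).
Selected 4 jobs.

4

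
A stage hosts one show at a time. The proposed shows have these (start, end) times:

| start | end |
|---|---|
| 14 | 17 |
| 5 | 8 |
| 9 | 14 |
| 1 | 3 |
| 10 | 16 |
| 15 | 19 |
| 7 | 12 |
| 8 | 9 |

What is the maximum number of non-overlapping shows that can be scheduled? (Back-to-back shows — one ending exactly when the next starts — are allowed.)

5

Sorted by end: (1,3)  (5,8)  (8,9)  (7,12)  (9,14)  (10,16)  (14,17)  (15,19)
take (1,3); take (5,8); take (8,9); take (9,14); take (14,17).
Selected 5 shows.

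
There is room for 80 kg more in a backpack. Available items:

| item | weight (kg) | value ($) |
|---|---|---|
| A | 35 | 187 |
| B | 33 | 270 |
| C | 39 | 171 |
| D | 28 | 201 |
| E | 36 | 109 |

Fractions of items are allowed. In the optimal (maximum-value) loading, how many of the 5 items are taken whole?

Sort by value per unit weight and fill in that order.
Ratios (sorted): B 8.18, D 7.18, A 5.34, C 4.38, E 3.03
take B (33 @ 270); take D (28 @ 201); take 19/35 of A → 101.51. Capacity used 80/80.
2 item(s) taken whole; one partial (take 19/35 of A).

2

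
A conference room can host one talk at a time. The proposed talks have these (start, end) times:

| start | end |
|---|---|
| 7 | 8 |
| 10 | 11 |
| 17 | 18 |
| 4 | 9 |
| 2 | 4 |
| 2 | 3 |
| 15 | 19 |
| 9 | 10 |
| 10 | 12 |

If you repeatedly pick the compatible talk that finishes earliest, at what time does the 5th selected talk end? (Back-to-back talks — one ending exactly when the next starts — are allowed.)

Order by finish time; keep every interval that doesn't clash with the previous kept one.
Sorted by end: (2,3)  (2,4)  (7,8)  (4,9)  (9,10)  (10,11)  (10,12)  (17,18)  (15,19)
take (2,3); skip (2,4); take (7,8); skip (4,9); take (9,10); take (10,11); take (17,18).
Selected: (2,3) (7,8) (9,10) (10,11) (17,18)

18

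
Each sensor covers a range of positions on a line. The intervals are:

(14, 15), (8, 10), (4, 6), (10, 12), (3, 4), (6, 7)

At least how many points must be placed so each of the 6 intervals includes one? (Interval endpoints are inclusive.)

Process intervals by earliest right end; each time one isn't hit yet, stab at its right endpoint.
Sorted: [3,4] [4,6] [6,7] [8,10] [10,12] [14,15]
{[3,4],[4,6]} hit by 4; {[6,7]} hit by 7; {[8,10],[10,12]} hit by 10; {[14,15]} hit by 15.
Points: 4, 7, 10, 15 (4 total).

4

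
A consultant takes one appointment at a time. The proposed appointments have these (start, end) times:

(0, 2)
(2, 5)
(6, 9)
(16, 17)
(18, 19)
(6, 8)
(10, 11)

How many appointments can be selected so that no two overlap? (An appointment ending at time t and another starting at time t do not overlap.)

6

Sort by end time and greedily take each interval whose start is ≥ the last chosen end.
Sorted by end: (0,2)  (2,5)  (6,8)  (6,9)  (10,11)  (16,17)  (18,19)
take (0,2); take (2,5); take (6,8); take (10,11); take (16,17); take (18,19).
Selected 6 appointments.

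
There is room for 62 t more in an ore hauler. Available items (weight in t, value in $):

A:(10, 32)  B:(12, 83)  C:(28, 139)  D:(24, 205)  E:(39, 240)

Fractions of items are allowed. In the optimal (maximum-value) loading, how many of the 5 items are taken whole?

Order: D (205/24=8.54) > B (83/12=6.92) > E (240/39=6.15) > C (139/28=4.96) > A (32/10=3.20)
Fill: take D (24 @ 205) → take B (12 @ 83) → take 26/39 of E → 160.00; 62/62 used.
2 item(s) taken whole; one partial (take 26/39 of E).

2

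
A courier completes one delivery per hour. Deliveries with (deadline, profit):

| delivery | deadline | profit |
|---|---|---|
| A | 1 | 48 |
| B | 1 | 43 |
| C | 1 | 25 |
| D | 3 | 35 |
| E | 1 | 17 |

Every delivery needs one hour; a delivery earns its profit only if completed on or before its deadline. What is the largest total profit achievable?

Sort by profit descending; place each in the latest free slot ≤ its deadline.
Profit order: A=48 B=43 D=35 C=25 E=17
Assign: A→slot 1, B skipped, D→slot 3, C skipped, E skipped.
Slots: [1:A] [3:D]
Profit = 48 + 35 = 83

83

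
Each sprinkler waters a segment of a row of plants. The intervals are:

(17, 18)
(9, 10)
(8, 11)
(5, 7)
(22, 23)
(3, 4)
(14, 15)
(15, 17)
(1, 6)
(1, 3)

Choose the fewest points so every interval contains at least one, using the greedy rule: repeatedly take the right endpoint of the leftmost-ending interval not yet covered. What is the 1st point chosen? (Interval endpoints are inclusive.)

Sorted: [1,3] [3,4] [1,6] [5,7] [9,10] [8,11] [14,15] [15,17] [17,18] [22,23]
{[1,3],[3,4],[1,6]} hit by 3; {[5,7]} hit by 7; {[9,10],[8,11]} hit by 10; {[14,15],[15,17]} hit by 15; {[17,18]} hit by 18; {[22,23]} hit by 23.
Points: 3, 7, 10, 15, 18, 23 (6 total).

3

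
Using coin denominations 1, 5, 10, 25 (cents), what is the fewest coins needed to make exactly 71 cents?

71 − 2×25→21 − 2×10→1 − 1×1→0
Total coins = 2 + 2 + 1 = 5

5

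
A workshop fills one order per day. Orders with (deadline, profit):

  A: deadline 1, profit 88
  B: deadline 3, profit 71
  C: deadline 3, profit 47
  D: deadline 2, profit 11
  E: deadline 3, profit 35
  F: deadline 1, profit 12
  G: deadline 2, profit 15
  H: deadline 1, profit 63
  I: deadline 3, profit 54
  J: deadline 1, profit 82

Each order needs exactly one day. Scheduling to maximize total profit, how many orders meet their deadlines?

3

Sort by profit descending; place each in the latest free slot ≤ its deadline.
Profit order: A=88 J=82 B=71 H=63 I=54 C=47 E=35 G=15 F=12 D=11
Assign: A→slot 1, J skipped, B→slot 3, H skipped, I→slot 2, C skipped, E skipped, G skipped, F skipped, D skipped.
Slots: [1:A] [2:I] [3:B]
3 of 10 scheduled.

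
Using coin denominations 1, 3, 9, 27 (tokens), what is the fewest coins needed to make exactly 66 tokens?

4

Use the largest denomination that fits, subtract, and repeat.
66 − 2×27→12 − 1×9→3 − 1×3→0
Total coins = 2 + 1 + 1 = 4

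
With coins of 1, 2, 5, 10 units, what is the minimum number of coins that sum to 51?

Greedy: take as many of the largest coin as possible, then repeat with the remainder.
51 = 5×10 + 1×1
Total coins = 5 + 1 = 6

6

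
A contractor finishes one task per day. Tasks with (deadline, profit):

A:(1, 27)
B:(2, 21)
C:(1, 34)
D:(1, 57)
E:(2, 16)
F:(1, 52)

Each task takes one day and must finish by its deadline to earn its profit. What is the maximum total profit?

78

By profit: D(d1,57), F(d1,52), C(d1,34), A(d1,27), B(d2,21), E(d2,16)
D→slot 1; F skipped; C skipped; A skipped; B→slot 2; E skipped.
Profit = 57 + 21 = 78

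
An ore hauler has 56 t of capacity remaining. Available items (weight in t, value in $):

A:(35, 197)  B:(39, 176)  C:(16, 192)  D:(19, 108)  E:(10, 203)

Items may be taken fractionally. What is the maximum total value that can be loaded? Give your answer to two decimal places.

564.91

Greedy by value/weight ratio, highest first.
Ratios (sorted): E 20.30, C 12.00, D 5.68, A 5.63, B 4.51
take E (10 @ 203); take C (16 @ 192); take D (19 @ 108); take 11/35 of A → 61.91. Capacity used 56/56.
Total value = 564.91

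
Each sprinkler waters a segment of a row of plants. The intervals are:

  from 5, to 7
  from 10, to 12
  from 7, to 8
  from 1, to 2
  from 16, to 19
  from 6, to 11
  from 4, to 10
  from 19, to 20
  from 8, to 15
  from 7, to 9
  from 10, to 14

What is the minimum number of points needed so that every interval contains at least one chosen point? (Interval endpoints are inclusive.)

4

Sort by right endpoint; whenever an interval is uncovered, place a point at its right end.
Sorted: [1,2] [5,7] [7,8] [7,9] [4,10] [6,11] [10,12] [10,14] [8,15] [16,19] [19,20]
{[1,2]} hit by 2; {[5,7],[7,8],[7,9],[4,10],[6,11]} hit by 7; {[10,12],[10,14],[8,15]} hit by 12; {[16,19],[19,20]} hit by 19.
Points: 2, 7, 12, 19 (4 total).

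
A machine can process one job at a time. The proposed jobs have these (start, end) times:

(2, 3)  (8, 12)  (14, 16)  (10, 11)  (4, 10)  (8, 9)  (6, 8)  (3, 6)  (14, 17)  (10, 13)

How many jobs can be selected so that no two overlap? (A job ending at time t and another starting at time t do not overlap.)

Greedy by earliest finish: after sorting by end time, pick each interval compatible with the last pick.
By end time: (2,3), (3,6), (6,8), (8,9), (4,10), (10,11), (8,12), (10,13), (14,16), (14,17).
Pick (2,3); next start ≥ 3 → (3,6); next start ≥ 6 → (6,8); next start ≥ 8 → (8,9); next start ≥ 9 → (10,11); next start ≥ 11 → (14,16).
Selected 6 jobs.

6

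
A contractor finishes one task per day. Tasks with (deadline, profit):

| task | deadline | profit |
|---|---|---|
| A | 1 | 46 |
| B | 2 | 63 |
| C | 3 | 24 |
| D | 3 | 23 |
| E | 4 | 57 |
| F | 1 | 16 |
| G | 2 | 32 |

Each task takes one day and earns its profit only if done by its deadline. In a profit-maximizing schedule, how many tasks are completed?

4

Take jobs in profit order; each goes to the latest open slot no later than its deadline.
By profit: B(d2,63), E(d4,57), A(d1,46), G(d2,32), C(d3,24), D(d3,23), F(d1,16)
B→slot 2; E→slot 4; A→slot 1; G skipped; C→slot 3; D skipped; F skipped.
4 of 7 scheduled.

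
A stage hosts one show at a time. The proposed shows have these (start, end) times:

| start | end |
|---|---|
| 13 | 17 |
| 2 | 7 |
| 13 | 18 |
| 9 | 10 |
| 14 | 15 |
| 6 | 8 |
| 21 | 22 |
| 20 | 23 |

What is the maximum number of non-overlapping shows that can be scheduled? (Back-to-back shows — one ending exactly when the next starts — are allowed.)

4

Greedy by earliest finish: after sorting by end time, pick each interval compatible with the last pick.
Sorted by end: (2,7)  (6,8)  (9,10)  (14,15)  (13,17)  (13,18)  (21,22)  (20,23)
take (2,7); take (9,10); take (14,15); skip (13,18); take (21,22).
Selected 4 shows.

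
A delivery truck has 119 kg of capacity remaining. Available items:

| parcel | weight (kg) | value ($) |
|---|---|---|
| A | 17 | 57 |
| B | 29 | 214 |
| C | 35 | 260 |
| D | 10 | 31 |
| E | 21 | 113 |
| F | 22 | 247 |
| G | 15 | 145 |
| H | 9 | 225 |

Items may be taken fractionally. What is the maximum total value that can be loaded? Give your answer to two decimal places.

Sort by value per unit weight and fill in that order.
Ratios (sorted): H 25.00, F 11.23, G 9.67, C 7.43, B 7.38, E 5.38, A 3.35, D 3.10
take H (9 @ 225); take F (22 @ 247); take G (15 @ 145); take C (35 @ 260); take B (29 @ 214); take 9/21 of E → 48.43. Capacity used 119/119.
Total value = 1139.43

1139.43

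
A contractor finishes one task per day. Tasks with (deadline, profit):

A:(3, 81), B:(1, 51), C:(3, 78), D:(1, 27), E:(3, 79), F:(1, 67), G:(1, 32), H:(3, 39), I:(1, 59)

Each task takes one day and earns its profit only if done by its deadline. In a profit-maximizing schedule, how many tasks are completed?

By profit: A(d3,81), E(d3,79), C(d3,78), F(d1,67), I(d1,59), B(d1,51), H(d3,39), G(d1,32), D(d1,27)
A→slot 3; E→slot 2; C→slot 1; F skipped; I skipped; B skipped; H skipped; G skipped; D skipped.
3 of 9 scheduled.

3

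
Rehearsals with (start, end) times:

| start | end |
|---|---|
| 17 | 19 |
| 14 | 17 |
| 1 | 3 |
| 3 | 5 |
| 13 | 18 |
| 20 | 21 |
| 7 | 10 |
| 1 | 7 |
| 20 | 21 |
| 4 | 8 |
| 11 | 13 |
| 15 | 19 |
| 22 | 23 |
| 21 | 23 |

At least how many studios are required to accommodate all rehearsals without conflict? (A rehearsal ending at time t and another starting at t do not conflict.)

3

Events (time:±→running): 1:+→1 1:+→2 3:-→1 3:+→2 4:+→3 … peak 3.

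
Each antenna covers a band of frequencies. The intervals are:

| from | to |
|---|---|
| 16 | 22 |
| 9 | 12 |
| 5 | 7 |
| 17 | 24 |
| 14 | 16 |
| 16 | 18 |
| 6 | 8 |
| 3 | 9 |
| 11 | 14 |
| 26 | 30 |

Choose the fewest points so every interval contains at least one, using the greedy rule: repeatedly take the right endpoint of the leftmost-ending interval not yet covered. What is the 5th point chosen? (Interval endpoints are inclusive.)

Sorted: [5,7] [6,8] [3,9] [9,12] [11,14] [14,16] [16,18] [16,22] [17,24] [26,30]
{[5,7],[6,8],[3,9]} hit by 7; {[9,12],[11,14]} hit by 12; {[14,16],[16,18],[16,22]} hit by 16; {[17,24]} hit by 24; {[26,30]} hit by 30.
Points: 7, 12, 16, 24, 30 (5 total).

30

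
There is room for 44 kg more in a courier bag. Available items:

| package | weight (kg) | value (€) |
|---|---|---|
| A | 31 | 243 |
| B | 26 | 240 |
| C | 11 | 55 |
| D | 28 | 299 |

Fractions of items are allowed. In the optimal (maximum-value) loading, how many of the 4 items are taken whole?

Sort by value per unit weight and fill in that order.
Ratios (sorted): D 10.68, B 9.23, A 7.84, C 5.00
take D (28 @ 299); take 16/26 of B → 147.69. Capacity used 44/44.
1 item(s) taken whole; one partial (take 16/26 of B).

1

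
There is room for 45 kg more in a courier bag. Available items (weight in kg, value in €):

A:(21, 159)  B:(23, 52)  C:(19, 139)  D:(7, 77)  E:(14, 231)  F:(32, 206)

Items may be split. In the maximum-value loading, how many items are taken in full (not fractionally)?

Greedy by value/weight ratio, highest first.
Ratios (sorted): E 16.50, D 11.00, A 7.57, C 7.32, F 6.44, B 2.26
take E (14 @ 231); take D (7 @ 77); take A (21 @ 159); take 3/19 of C → 21.95. Capacity used 45/45.
3 item(s) taken whole; one partial (take 3/19 of C).

3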